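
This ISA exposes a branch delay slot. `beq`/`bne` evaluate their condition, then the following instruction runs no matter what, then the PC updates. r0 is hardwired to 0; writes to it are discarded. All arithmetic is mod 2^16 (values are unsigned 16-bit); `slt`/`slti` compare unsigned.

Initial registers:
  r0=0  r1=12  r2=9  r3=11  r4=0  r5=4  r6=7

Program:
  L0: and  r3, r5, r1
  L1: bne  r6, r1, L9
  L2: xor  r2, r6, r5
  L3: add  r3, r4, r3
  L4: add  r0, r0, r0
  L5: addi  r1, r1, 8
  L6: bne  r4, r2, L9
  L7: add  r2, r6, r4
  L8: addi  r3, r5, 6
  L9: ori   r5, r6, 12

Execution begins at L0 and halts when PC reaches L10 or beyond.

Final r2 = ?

PC=0  and  r3, r5, r1        | r0=0 r1=12 r2=9 r3=4 r4=0 r5=4 r6=7
PC=1  bne  r6, r1, L9        | r0=0 r1=12 r2=9 r3=4 r4=0 r5=4 r6=7  [TAKEN]
PC=2  xor  r2, r6, r5        | r0=0 r1=12 r2=3 r3=4 r4=0 r5=4 r6=7
PC=9  ori   r5, r6, 12       | r0=0 r1=12 r2=3 r3=4 r4=0 r5=15 r6=7

3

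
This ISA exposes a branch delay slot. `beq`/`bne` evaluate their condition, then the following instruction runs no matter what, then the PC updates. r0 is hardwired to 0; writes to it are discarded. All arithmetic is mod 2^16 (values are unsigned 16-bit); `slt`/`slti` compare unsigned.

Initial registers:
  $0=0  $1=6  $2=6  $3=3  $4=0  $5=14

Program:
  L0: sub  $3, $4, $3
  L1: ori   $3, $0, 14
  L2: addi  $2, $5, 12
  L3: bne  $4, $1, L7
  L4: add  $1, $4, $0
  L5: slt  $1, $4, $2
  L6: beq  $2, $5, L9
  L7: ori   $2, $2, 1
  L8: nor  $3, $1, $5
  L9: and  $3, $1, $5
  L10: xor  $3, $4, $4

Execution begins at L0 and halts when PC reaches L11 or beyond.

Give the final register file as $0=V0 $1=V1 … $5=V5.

$0=0 $1=0 $2=27 $3=0 $4=0 $5=14

#0 sub  $3, $4, $3 ; 0/6/6/65533/0/14
#1 ori   $3, $0, 14 ; 0/6/6/14/0/14
#2 addi  $2, $5, 12 ; 0/6/26/14/0/14
#3 bne  $4, $1, L7 ; 0/6/26/14/0/14 ; →target
#4 add  $1, $4, $0 ; 0/0/26/14/0/14
#7 ori   $2, $2, 1 ; 0/0/27/14/0/14
#8 nor  $3, $1, $5 ; 0/0/27/65521/0/14
#9 and  $3, $1, $5 ; 0/0/27/0/0/14
#10 xor  $3, $4, $4 ; 0/0/27/0/0/14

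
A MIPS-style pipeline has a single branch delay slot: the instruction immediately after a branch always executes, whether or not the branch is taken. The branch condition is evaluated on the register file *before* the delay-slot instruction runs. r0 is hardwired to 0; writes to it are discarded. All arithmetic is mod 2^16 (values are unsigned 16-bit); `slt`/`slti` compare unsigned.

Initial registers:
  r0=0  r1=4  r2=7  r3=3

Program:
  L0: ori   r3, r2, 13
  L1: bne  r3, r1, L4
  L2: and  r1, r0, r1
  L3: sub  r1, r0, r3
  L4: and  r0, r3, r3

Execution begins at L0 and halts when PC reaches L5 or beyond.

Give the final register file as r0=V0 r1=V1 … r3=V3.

PC=0  ori   r3, r2, 13       | r0=0 r1=4 r2=7 r3=15
PC=1  bne  r3, r1, L4        | r0=0 r1=4 r2=7 r3=15  [TAKEN]
PC=2  and  r1, r0, r1        | r0=0 r1=0 r2=7 r3=15
PC=4  and  r0, r3, r3        | r0=0 r1=0 r2=7 r3=15

r0=0 r1=0 r2=7 r3=15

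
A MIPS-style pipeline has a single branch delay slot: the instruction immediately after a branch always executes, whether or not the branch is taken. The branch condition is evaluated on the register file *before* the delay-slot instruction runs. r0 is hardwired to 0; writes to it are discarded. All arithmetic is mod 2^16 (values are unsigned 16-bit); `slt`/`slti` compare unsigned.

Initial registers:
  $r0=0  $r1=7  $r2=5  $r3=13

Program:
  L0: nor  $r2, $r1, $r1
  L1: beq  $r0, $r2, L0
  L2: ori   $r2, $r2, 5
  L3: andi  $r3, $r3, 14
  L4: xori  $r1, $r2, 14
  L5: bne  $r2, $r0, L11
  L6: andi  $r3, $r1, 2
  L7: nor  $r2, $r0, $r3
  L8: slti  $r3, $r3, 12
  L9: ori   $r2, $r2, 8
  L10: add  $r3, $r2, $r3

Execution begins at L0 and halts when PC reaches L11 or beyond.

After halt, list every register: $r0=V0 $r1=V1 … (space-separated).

[0] nor  $r2, $r1, $r1  →  {$r0:0, $r1:7, $r2:65528, $r3:13}
[1] beq  $r0, $r2, L0  →  {$r0:0, $r1:7, $r2:65528, $r3:13}  ⟨branch fallthrough⟩
[2] ori   $r2, $r2, 5  →  {$r0:0, $r1:7, $r2:65533, $r3:13}
[3] andi  $r3, $r3, 14  →  {$r0:0, $r1:7, $r2:65533, $r3:12}
[4] xori  $r1, $r2, 14  →  {$r0:0, $r1:65523, $r2:65533, $r3:12}
[5] bne  $r2, $r0, L11  →  {$r0:0, $r1:65523, $r2:65533, $r3:12}  ⟨branch taken⟩
[6] andi  $r3, $r1, 2  →  {$r0:0, $r1:65523, $r2:65533, $r3:2}

$r0=0 $r1=65523 $r2=65533 $r3=2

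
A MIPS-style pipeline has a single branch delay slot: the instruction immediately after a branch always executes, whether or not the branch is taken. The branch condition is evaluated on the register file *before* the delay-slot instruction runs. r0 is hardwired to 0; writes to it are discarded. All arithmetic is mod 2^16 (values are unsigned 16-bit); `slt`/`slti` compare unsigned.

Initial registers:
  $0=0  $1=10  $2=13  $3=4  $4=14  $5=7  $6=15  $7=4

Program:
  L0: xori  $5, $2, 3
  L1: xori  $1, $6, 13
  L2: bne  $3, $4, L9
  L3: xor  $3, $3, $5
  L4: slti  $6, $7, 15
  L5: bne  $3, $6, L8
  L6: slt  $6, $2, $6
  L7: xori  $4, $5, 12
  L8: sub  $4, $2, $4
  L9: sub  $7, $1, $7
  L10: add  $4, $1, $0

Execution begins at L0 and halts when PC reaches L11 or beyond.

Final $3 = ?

PC=0  xori  $5, $2, 3        | $0=0 $1=10 $2=13 $3=4 $4=14 $5=14 $6=15 $7=4
PC=1  xori  $1, $6, 13       | $0=0 $1=2 $2=13 $3=4 $4=14 $5=14 $6=15 $7=4
PC=2  bne  $3, $4, L9        | $0=0 $1=2 $2=13 $3=4 $4=14 $5=14 $6=15 $7=4  [TAKEN]
PC=3  xor  $3, $3, $5        | $0=0 $1=2 $2=13 $3=10 $4=14 $5=14 $6=15 $7=4
PC=9  sub  $7, $1, $7        | $0=0 $1=2 $2=13 $3=10 $4=14 $5=14 $6=15 $7=65534
PC=10 add  $4, $1, $0        | $0=0 $1=2 $2=13 $3=10 $4=2 $5=14 $6=15 $7=65534

10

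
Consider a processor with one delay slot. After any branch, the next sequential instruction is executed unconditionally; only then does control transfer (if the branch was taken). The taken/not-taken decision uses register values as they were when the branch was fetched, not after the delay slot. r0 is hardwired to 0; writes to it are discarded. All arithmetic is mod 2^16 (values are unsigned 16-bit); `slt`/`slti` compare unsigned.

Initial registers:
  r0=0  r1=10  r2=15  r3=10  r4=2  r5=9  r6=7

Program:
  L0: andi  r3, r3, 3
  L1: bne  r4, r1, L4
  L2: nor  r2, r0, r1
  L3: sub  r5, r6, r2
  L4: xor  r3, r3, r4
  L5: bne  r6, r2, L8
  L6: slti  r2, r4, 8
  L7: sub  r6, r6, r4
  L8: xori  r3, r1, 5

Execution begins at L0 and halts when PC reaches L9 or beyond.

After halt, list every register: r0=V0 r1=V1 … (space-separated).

r0=0 r1=10 r2=1 r3=15 r4=2 r5=9 r6=7

[0] andi  r3, r3, 3  →  {r0:0, r1:10, r2:15, r3:2, r4:2, r5:9, r6:7}
[1] bne  r4, r1, L4  →  {r0:0, r1:10, r2:15, r3:2, r4:2, r5:9, r6:7}  ⟨branch taken⟩
[2] nor  r2, r0, r1  →  {r0:0, r1:10, r2:65525, r3:2, r4:2, r5:9, r6:7}
[4] xor  r3, r3, r4  →  {r0:0, r1:10, r2:65525, r3:0, r4:2, r5:9, r6:7}
[5] bne  r6, r2, L8  →  {r0:0, r1:10, r2:65525, r3:0, r4:2, r5:9, r6:7}  ⟨branch taken⟩
[6] slti  r2, r4, 8  →  {r0:0, r1:10, r2:1, r3:0, r4:2, r5:9, r6:7}
[8] xori  r3, r1, 5  →  {r0:0, r1:10, r2:1, r3:15, r4:2, r5:9, r6:7}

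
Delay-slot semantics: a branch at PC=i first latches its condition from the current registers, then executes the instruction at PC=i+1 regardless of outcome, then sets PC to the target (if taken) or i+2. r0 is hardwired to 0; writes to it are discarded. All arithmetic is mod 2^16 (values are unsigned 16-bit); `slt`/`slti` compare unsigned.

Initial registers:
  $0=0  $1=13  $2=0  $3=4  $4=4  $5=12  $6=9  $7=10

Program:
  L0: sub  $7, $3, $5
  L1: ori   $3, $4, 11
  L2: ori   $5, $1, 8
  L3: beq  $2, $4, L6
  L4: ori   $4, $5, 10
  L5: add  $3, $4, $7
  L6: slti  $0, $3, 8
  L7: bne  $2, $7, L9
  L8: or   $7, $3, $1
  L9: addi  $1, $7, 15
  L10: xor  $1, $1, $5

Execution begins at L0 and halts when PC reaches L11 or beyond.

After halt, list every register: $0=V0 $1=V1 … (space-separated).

#0 sub  $7, $3, $5 ; 0/13/0/4/4/12/9/65528
#1 ori   $3, $4, 11 ; 0/13/0/15/4/12/9/65528
#2 ori   $5, $1, 8 ; 0/13/0/15/4/13/9/65528
#3 beq  $2, $4, L6 ; 0/13/0/15/4/13/9/65528 ; →fallthru
#4 ori   $4, $5, 10 ; 0/13/0/15/15/13/9/65528
#5 add  $3, $4, $7 ; 0/13/0/7/15/13/9/65528
#6 slti  $0, $3, 8 ; 0/13/0/7/15/13/9/65528
#7 bne  $2, $7, L9 ; 0/13/0/7/15/13/9/65528 ; →target
#8 or   $7, $3, $1 ; 0/13/0/7/15/13/9/15
#9 addi  $1, $7, 15 ; 0/30/0/7/15/13/9/15
#10 xor  $1, $1, $5 ; 0/19/0/7/15/13/9/15

$0=0 $1=19 $2=0 $3=7 $4=15 $5=13 $6=9 $7=15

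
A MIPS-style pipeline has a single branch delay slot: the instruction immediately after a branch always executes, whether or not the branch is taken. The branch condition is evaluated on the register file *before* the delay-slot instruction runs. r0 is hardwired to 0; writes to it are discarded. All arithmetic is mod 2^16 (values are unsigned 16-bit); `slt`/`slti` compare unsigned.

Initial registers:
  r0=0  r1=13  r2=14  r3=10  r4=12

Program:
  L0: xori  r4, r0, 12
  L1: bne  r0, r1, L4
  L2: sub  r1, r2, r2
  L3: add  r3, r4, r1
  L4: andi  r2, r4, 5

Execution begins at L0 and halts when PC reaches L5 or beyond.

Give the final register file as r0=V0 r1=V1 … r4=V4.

r0=0 r1=0 r2=4 r3=10 r4=12

[0] xori  r4, r0, 12  →  {r0:0, r1:13, r2:14, r3:10, r4:12}
[1] bne  r0, r1, L4  →  {r0:0, r1:13, r2:14, r3:10, r4:12}  ⟨branch taken⟩
[2] sub  r1, r2, r2  →  {r0:0, r1:0, r2:14, r3:10, r4:12}
[4] andi  r2, r4, 5  →  {r0:0, r1:0, r2:4, r3:10, r4:12}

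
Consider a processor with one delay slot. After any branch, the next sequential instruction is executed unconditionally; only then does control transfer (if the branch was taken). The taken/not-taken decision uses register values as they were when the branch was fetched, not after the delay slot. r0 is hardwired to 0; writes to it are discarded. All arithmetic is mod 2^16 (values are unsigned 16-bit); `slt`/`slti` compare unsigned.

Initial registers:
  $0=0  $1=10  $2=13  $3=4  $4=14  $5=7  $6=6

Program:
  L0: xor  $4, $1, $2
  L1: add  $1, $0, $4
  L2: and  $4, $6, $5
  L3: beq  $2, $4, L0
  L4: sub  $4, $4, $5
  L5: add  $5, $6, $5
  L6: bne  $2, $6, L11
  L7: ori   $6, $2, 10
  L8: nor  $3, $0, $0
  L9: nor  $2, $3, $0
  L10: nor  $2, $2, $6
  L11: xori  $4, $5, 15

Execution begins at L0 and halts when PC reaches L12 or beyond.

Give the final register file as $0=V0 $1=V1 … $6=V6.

  step pc=0: xor  $4, $1, $2  regs=(0,10,13,4,7,7,6)
  step pc=1: add  $1, $0, $4  regs=(0,7,13,4,7,7,6)
  step pc=2: and  $4, $6, $5  regs=(0,7,13,4,6,7,6)
  step pc=3: beq  $2, $4, L0  cond=F  regs=(0,7,13,4,6,7,6)
  step pc=4: sub  $4, $4, $5  regs=(0,7,13,4,65535,7,6)
  step pc=5: add  $5, $6, $5  regs=(0,7,13,4,65535,13,6)
  step pc=6: bne  $2, $6, L11  cond=T  regs=(0,7,13,4,65535,13,6)
  step pc=7: ori   $6, $2, 10  regs=(0,7,13,4,65535,13,15)
  step pc=11: xori  $4, $5, 15  regs=(0,7,13,4,2,13,15)

$0=0 $1=7 $2=13 $3=4 $4=2 $5=13 $6=15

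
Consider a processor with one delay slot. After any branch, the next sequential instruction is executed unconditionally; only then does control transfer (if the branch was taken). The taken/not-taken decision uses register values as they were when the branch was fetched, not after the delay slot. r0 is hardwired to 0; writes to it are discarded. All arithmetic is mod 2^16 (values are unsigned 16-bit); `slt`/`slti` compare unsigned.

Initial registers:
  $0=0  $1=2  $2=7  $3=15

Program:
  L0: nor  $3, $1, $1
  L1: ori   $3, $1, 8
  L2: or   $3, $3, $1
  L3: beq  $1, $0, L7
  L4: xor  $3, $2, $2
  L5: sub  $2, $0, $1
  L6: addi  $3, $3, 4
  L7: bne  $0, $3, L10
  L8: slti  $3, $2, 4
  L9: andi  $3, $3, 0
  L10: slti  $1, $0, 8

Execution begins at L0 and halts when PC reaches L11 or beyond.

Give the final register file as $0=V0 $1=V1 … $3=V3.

PC=0  nor  $3, $1, $1        | $0=0 $1=2 $2=7 $3=65533
PC=1  ori   $3, $1, 8        | $0=0 $1=2 $2=7 $3=10
PC=2  or   $3, $3, $1        | $0=0 $1=2 $2=7 $3=10
PC=3  beq  $1, $0, L7        | $0=0 $1=2 $2=7 $3=10  [not taken]
PC=4  xor  $3, $2, $2        | $0=0 $1=2 $2=7 $3=0
PC=5  sub  $2, $0, $1        | $0=0 $1=2 $2=65534 $3=0
PC=6  addi  $3, $3, 4        | $0=0 $1=2 $2=65534 $3=4
PC=7  bne  $0, $3, L10       | $0=0 $1=2 $2=65534 $3=4  [TAKEN]
PC=8  slti  $3, $2, 4        | $0=0 $1=2 $2=65534 $3=0
PC=10 slti  $1, $0, 8        | $0=0 $1=1 $2=65534 $3=0

$0=0 $1=1 $2=65534 $3=0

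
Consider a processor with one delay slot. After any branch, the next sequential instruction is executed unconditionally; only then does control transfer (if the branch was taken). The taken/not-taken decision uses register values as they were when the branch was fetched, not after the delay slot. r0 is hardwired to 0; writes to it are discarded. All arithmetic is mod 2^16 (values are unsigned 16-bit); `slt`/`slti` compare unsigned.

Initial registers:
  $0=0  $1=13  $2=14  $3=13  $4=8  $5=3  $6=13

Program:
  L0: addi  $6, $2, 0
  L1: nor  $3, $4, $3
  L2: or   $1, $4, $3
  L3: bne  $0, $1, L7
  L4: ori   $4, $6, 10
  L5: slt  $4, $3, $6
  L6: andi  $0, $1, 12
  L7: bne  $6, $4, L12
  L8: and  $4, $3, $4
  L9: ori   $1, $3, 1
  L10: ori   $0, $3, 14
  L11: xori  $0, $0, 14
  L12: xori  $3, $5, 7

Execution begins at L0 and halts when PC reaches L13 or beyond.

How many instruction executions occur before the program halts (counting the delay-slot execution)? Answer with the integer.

11

PC=0  addi  $6, $2, 0        | $0=0 $1=13 $2=14 $3=13 $4=8 $5=3 $6=14
PC=1  nor  $3, $4, $3        | $0=0 $1=13 $2=14 $3=65522 $4=8 $5=3 $6=14
PC=2  or   $1, $4, $3        | $0=0 $1=65530 $2=14 $3=65522 $4=8 $5=3 $6=14
PC=3  bne  $0, $1, L7        | $0=0 $1=65530 $2=14 $3=65522 $4=8 $5=3 $6=14  [TAKEN]
PC=4  ori   $4, $6, 10       | $0=0 $1=65530 $2=14 $3=65522 $4=14 $5=3 $6=14
PC=7  bne  $6, $4, L12       | $0=0 $1=65530 $2=14 $3=65522 $4=14 $5=3 $6=14  [not taken]
PC=8  and  $4, $3, $4        | $0=0 $1=65530 $2=14 $3=65522 $4=2 $5=3 $6=14
PC=9  ori   $1, $3, 1        | $0=0 $1=65523 $2=14 $3=65522 $4=2 $5=3 $6=14
PC=10 ori   $0, $3, 14       | $0=0 $1=65523 $2=14 $3=65522 $4=2 $5=3 $6=14
PC=11 xori  $0, $0, 14       | $0=0 $1=65523 $2=14 $3=65522 $4=2 $5=3 $6=14
PC=12 xori  $3, $5, 7        | $0=0 $1=65523 $2=14 $3=4 $4=2 $5=3 $6=14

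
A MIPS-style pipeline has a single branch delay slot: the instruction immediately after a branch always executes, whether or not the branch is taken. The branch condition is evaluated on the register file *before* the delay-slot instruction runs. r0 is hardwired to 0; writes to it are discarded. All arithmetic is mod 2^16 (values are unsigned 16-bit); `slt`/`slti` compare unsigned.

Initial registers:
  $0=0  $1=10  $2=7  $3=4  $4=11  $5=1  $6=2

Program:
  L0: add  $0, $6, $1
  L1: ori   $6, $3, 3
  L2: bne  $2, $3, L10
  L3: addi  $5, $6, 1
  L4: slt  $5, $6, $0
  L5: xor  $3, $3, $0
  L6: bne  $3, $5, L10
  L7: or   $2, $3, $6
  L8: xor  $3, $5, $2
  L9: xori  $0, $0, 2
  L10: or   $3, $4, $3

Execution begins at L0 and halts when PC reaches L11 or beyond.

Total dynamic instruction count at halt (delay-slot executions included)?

5

[0] add  $0, $6, $1  →  {$0:0, $1:10, $2:7, $3:4, $4:11, $5:1, $6:2}
[1] ori   $6, $3, 3  →  {$0:0, $1:10, $2:7, $3:4, $4:11, $5:1, $6:7}
[2] bne  $2, $3, L10  →  {$0:0, $1:10, $2:7, $3:4, $4:11, $5:1, $6:7}  ⟨branch taken⟩
[3] addi  $5, $6, 1  →  {$0:0, $1:10, $2:7, $3:4, $4:11, $5:8, $6:7}
[10] or   $3, $4, $3  →  {$0:0, $1:10, $2:7, $3:15, $4:11, $5:8, $6:7}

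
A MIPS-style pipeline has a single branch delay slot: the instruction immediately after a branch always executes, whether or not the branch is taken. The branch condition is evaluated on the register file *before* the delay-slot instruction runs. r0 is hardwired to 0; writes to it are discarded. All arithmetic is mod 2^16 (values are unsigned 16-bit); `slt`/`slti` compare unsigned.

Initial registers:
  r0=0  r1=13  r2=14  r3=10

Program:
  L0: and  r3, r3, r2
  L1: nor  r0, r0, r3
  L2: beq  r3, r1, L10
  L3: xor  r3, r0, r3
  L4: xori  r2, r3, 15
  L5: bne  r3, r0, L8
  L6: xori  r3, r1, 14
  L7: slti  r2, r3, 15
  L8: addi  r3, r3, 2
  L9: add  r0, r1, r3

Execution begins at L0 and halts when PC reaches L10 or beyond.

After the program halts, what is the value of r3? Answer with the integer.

PC=0  and  r3, r3, r2        | r0=0 r1=13 r2=14 r3=10
PC=1  nor  r0, r0, r3        | r0=0 r1=13 r2=14 r3=10
PC=2  beq  r3, r1, L10       | r0=0 r1=13 r2=14 r3=10  [not taken]
PC=3  xor  r3, r0, r3        | r0=0 r1=13 r2=14 r3=10
PC=4  xori  r2, r3, 15       | r0=0 r1=13 r2=5 r3=10
PC=5  bne  r3, r0, L8        | r0=0 r1=13 r2=5 r3=10  [TAKEN]
PC=6  xori  r3, r1, 14       | r0=0 r1=13 r2=5 r3=3
PC=8  addi  r3, r3, 2        | r0=0 r1=13 r2=5 r3=5
PC=9  add  r0, r1, r3        | r0=0 r1=13 r2=5 r3=5

5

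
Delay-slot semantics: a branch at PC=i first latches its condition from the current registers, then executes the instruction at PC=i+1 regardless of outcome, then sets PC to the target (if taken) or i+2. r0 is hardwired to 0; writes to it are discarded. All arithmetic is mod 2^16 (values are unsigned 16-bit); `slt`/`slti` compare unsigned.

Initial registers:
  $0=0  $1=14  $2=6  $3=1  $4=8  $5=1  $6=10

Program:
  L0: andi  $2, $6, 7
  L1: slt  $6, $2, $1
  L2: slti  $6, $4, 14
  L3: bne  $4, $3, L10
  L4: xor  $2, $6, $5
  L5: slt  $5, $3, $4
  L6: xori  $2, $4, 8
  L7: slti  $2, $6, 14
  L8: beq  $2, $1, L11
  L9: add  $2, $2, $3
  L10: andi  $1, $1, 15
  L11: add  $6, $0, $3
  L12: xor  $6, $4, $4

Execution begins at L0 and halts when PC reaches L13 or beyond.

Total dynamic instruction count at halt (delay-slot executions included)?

PC=0  andi  $2, $6, 7        | $0=0 $1=14 $2=2 $3=1 $4=8 $5=1 $6=10
PC=1  slt  $6, $2, $1        | $0=0 $1=14 $2=2 $3=1 $4=8 $5=1 $6=1
PC=2  slti  $6, $4, 14       | $0=0 $1=14 $2=2 $3=1 $4=8 $5=1 $6=1
PC=3  bne  $4, $3, L10       | $0=0 $1=14 $2=2 $3=1 $4=8 $5=1 $6=1  [TAKEN]
PC=4  xor  $2, $6, $5        | $0=0 $1=14 $2=0 $3=1 $4=8 $5=1 $6=1
PC=10 andi  $1, $1, 15       | $0=0 $1=14 $2=0 $3=1 $4=8 $5=1 $6=1
PC=11 add  $6, $0, $3        | $0=0 $1=14 $2=0 $3=1 $4=8 $5=1 $6=1
PC=12 xor  $6, $4, $4        | $0=0 $1=14 $2=0 $3=1 $4=8 $5=1 $6=0

8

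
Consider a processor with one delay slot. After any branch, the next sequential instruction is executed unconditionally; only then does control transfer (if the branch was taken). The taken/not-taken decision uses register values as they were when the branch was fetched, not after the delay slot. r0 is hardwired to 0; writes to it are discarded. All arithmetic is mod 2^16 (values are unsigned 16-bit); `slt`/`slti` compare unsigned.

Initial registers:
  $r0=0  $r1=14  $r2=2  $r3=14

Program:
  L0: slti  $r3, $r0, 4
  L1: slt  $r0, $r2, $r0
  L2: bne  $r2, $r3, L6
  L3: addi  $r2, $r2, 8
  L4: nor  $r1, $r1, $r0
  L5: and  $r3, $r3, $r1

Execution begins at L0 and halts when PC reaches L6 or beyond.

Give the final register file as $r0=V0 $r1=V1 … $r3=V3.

[0] slti  $r3, $r0, 4  →  {$r0:0, $r1:14, $r2:2, $r3:1}
[1] slt  $r0, $r2, $r0  →  {$r0:0, $r1:14, $r2:2, $r3:1}
[2] bne  $r2, $r3, L6  →  {$r0:0, $r1:14, $r2:2, $r3:1}  ⟨branch taken⟩
[3] addi  $r2, $r2, 8  →  {$r0:0, $r1:14, $r2:10, $r3:1}

$r0=0 $r1=14 $r2=10 $r3=1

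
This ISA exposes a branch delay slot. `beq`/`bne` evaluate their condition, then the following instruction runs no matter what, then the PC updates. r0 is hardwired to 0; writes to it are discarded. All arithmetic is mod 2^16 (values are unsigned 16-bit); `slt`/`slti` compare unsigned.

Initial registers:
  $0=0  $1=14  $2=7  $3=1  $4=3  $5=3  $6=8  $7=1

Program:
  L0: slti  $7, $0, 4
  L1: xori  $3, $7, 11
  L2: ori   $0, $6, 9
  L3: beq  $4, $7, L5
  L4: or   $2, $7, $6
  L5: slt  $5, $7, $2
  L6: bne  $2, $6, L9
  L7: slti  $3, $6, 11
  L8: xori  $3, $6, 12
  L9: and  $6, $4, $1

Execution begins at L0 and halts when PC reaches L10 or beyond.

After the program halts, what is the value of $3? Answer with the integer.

  step pc=0: slti  $7, $0, 4  regs=(0,14,7,1,3,3,8,1)
  step pc=1: xori  $3, $7, 11  regs=(0,14,7,10,3,3,8,1)
  step pc=2: ori   $0, $6, 9  regs=(0,14,7,10,3,3,8,1)
  step pc=3: beq  $4, $7, L5  cond=F  regs=(0,14,7,10,3,3,8,1)
  step pc=4: or   $2, $7, $6  regs=(0,14,9,10,3,3,8,1)
  step pc=5: slt  $5, $7, $2  regs=(0,14,9,10,3,1,8,1)
  step pc=6: bne  $2, $6, L9  cond=T  regs=(0,14,9,10,3,1,8,1)
  step pc=7: slti  $3, $6, 11  regs=(0,14,9,1,3,1,8,1)
  step pc=9: and  $6, $4, $1  regs=(0,14,9,1,3,1,2,1)

1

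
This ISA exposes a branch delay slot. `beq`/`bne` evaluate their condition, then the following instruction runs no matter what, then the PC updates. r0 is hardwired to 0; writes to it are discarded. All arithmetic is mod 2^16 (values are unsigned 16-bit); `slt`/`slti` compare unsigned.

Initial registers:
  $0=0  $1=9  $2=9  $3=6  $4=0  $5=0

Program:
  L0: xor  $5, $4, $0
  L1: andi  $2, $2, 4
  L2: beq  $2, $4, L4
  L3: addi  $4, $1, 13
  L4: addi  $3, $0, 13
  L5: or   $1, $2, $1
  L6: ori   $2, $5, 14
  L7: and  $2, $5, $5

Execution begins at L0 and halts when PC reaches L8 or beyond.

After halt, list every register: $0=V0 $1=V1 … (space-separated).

$0=0 $1=9 $2=0 $3=13 $4=22 $5=0

  step pc=0: xor  $5, $4, $0  regs=(0,9,9,6,0,0)
  step pc=1: andi  $2, $2, 4  regs=(0,9,0,6,0,0)
  step pc=2: beq  $2, $4, L4  cond=T  regs=(0,9,0,6,0,0)
  step pc=3: addi  $4, $1, 13  regs=(0,9,0,6,22,0)
  step pc=4: addi  $3, $0, 13  regs=(0,9,0,13,22,0)
  step pc=5: or   $1, $2, $1  regs=(0,9,0,13,22,0)
  step pc=6: ori   $2, $5, 14  regs=(0,9,14,13,22,0)
  step pc=7: and  $2, $5, $5  regs=(0,9,0,13,22,0)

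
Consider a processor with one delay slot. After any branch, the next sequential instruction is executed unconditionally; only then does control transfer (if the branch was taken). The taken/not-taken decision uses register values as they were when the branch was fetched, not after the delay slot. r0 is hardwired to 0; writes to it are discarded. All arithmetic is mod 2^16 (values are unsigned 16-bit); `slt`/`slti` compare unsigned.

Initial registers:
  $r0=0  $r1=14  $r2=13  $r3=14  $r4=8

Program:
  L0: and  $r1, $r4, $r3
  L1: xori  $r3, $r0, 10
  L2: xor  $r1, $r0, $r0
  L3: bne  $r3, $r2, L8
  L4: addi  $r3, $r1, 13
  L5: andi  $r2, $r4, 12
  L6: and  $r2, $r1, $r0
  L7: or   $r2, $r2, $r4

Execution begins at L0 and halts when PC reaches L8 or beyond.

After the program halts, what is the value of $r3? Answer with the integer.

13

PC=0  and  $r1, $r4, $r3     | $r0=0 $r1=8 $r2=13 $r3=14 $r4=8
PC=1  xori  $r3, $r0, 10     | $r0=0 $r1=8 $r2=13 $r3=10 $r4=8
PC=2  xor  $r1, $r0, $r0     | $r0=0 $r1=0 $r2=13 $r3=10 $r4=8
PC=3  bne  $r3, $r2, L8      | $r0=0 $r1=0 $r2=13 $r3=10 $r4=8  [TAKEN]
PC=4  addi  $r3, $r1, 13     | $r0=0 $r1=0 $r2=13 $r3=13 $r4=8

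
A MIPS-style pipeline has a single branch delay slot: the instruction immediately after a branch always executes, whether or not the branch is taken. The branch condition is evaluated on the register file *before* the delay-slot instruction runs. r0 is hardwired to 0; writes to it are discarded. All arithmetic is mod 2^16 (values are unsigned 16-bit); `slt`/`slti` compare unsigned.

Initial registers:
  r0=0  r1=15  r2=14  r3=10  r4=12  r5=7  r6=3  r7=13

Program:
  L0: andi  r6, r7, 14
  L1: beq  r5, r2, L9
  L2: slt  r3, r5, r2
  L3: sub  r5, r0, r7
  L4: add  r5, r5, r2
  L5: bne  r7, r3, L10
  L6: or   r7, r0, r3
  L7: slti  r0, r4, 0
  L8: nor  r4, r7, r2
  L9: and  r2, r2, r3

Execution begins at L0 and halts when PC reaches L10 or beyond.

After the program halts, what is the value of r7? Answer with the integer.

#0 andi  r6, r7, 14 ; 0/15/14/10/12/7/12/13
#1 beq  r5, r2, L9 ; 0/15/14/10/12/7/12/13 ; →fallthru
#2 slt  r3, r5, r2 ; 0/15/14/1/12/7/12/13
#3 sub  r5, r0, r7 ; 0/15/14/1/12/65523/12/13
#4 add  r5, r5, r2 ; 0/15/14/1/12/1/12/13
#5 bne  r7, r3, L10 ; 0/15/14/1/12/1/12/13 ; →target
#6 or   r7, r0, r3 ; 0/15/14/1/12/1/12/1

1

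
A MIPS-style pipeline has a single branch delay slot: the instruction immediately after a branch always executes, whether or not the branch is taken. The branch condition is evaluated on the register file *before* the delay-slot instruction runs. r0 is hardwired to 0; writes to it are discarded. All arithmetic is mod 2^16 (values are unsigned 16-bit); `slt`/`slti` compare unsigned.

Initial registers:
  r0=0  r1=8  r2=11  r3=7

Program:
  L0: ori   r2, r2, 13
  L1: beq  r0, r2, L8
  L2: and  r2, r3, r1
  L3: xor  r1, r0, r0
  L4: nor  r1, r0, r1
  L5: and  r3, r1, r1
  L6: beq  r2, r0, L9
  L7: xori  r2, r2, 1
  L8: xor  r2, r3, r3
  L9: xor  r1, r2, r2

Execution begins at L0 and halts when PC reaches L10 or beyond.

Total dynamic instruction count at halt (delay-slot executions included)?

[0] ori   r2, r2, 13  →  {r0:0, r1:8, r2:15, r3:7}
[1] beq  r0, r2, L8  →  {r0:0, r1:8, r2:15, r3:7}  ⟨branch fallthrough⟩
[2] and  r2, r3, r1  →  {r0:0, r1:8, r2:0, r3:7}
[3] xor  r1, r0, r0  →  {r0:0, r1:0, r2:0, r3:7}
[4] nor  r1, r0, r1  →  {r0:0, r1:65535, r2:0, r3:7}
[5] and  r3, r1, r1  →  {r0:0, r1:65535, r2:0, r3:65535}
[6] beq  r2, r0, L9  →  {r0:0, r1:65535, r2:0, r3:65535}  ⟨branch taken⟩
[7] xori  r2, r2, 1  →  {r0:0, r1:65535, r2:1, r3:65535}
[9] xor  r1, r2, r2  →  {r0:0, r1:0, r2:1, r3:65535}

9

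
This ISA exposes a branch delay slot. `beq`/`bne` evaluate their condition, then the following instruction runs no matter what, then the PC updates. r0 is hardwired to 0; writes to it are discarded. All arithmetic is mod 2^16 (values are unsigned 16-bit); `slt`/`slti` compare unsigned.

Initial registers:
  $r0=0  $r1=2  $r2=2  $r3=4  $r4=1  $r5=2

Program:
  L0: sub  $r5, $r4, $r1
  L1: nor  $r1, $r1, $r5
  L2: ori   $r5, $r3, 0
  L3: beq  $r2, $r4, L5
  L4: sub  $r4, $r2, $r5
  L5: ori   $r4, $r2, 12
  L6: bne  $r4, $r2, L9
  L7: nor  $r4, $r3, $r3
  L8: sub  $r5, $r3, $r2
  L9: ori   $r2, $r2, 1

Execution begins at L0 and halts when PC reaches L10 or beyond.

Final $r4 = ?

65531

  step pc=0: sub  $r5, $r4, $r1  regs=(0,2,2,4,1,65535)
  step pc=1: nor  $r1, $r1, $r5  regs=(0,0,2,4,1,65535)
  step pc=2: ori   $r5, $r3, 0  regs=(0,0,2,4,1,4)
  step pc=3: beq  $r2, $r4, L5  cond=F  regs=(0,0,2,4,1,4)
  step pc=4: sub  $r4, $r2, $r5  regs=(0,0,2,4,65534,4)
  step pc=5: ori   $r4, $r2, 12  regs=(0,0,2,4,14,4)
  step pc=6: bne  $r4, $r2, L9  cond=T  regs=(0,0,2,4,14,4)
  step pc=7: nor  $r4, $r3, $r3  regs=(0,0,2,4,65531,4)
  step pc=9: ori   $r2, $r2, 1  regs=(0,0,3,4,65531,4)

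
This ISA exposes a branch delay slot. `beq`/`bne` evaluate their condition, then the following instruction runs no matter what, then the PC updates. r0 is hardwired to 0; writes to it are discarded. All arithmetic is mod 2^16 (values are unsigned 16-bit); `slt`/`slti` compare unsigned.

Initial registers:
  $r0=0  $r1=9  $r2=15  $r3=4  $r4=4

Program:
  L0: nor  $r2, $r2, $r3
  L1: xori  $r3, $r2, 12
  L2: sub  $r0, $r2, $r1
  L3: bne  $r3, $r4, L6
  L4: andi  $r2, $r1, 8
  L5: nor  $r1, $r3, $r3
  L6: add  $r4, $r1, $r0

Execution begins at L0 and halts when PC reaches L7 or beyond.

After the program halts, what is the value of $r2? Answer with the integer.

8

[0] nor  $r2, $r2, $r3  →  {$r0:0, $r1:9, $r2:65520, $r3:4, $r4:4}
[1] xori  $r3, $r2, 12  →  {$r0:0, $r1:9, $r2:65520, $r3:65532, $r4:4}
[2] sub  $r0, $r2, $r1  →  {$r0:0, $r1:9, $r2:65520, $r3:65532, $r4:4}
[3] bne  $r3, $r4, L6  →  {$r0:0, $r1:9, $r2:65520, $r3:65532, $r4:4}  ⟨branch taken⟩
[4] andi  $r2, $r1, 8  →  {$r0:0, $r1:9, $r2:8, $r3:65532, $r4:4}
[6] add  $r4, $r1, $r0  →  {$r0:0, $r1:9, $r2:8, $r3:65532, $r4:9}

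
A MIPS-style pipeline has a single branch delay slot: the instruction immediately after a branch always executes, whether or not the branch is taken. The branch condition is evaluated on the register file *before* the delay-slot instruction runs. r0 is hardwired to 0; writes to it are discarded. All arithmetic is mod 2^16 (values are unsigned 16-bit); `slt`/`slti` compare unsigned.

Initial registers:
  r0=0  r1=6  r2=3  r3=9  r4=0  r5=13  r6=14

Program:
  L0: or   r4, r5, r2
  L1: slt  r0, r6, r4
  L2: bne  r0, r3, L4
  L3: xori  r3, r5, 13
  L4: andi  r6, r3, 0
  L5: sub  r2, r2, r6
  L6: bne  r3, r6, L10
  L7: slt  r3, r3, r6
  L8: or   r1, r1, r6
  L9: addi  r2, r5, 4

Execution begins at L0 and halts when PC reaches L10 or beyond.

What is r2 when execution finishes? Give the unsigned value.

17

#0 or   r4, r5, r2 ; 0/6/3/9/15/13/14
#1 slt  r0, r6, r4 ; 0/6/3/9/15/13/14
#2 bne  r0, r3, L4 ; 0/6/3/9/15/13/14 ; →target
#3 xori  r3, r5, 13 ; 0/6/3/0/15/13/14
#4 andi  r6, r3, 0 ; 0/6/3/0/15/13/0
#5 sub  r2, r2, r6 ; 0/6/3/0/15/13/0
#6 bne  r3, r6, L10 ; 0/6/3/0/15/13/0 ; →fallthru
#7 slt  r3, r3, r6 ; 0/6/3/0/15/13/0
#8 or   r1, r1, r6 ; 0/6/3/0/15/13/0
#9 addi  r2, r5, 4 ; 0/6/17/0/15/13/0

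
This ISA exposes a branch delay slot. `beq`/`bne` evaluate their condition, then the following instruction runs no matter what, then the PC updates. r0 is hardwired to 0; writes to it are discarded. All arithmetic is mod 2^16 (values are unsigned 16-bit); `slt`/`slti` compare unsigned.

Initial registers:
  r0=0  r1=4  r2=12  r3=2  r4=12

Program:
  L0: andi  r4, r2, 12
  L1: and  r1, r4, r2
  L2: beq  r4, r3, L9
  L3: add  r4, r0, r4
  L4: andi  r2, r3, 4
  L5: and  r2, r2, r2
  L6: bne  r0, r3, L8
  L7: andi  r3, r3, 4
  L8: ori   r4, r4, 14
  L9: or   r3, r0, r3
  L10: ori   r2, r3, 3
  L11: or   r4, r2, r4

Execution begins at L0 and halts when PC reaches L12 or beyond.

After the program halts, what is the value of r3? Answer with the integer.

0

[0] andi  r4, r2, 12  →  {r0:0, r1:4, r2:12, r3:2, r4:12}
[1] and  r1, r4, r2  →  {r0:0, r1:12, r2:12, r3:2, r4:12}
[2] beq  r4, r3, L9  →  {r0:0, r1:12, r2:12, r3:2, r4:12}  ⟨branch fallthrough⟩
[3] add  r4, r0, r4  →  {r0:0, r1:12, r2:12, r3:2, r4:12}
[4] andi  r2, r3, 4  →  {r0:0, r1:12, r2:0, r3:2, r4:12}
[5] and  r2, r2, r2  →  {r0:0, r1:12, r2:0, r3:2, r4:12}
[6] bne  r0, r3, L8  →  {r0:0, r1:12, r2:0, r3:2, r4:12}  ⟨branch taken⟩
[7] andi  r3, r3, 4  →  {r0:0, r1:12, r2:0, r3:0, r4:12}
[8] ori   r4, r4, 14  →  {r0:0, r1:12, r2:0, r3:0, r4:14}
[9] or   r3, r0, r3  →  {r0:0, r1:12, r2:0, r3:0, r4:14}
[10] ori   r2, r3, 3  →  {r0:0, r1:12, r2:3, r3:0, r4:14}
[11] or   r4, r2, r4  →  {r0:0, r1:12, r2:3, r3:0, r4:15}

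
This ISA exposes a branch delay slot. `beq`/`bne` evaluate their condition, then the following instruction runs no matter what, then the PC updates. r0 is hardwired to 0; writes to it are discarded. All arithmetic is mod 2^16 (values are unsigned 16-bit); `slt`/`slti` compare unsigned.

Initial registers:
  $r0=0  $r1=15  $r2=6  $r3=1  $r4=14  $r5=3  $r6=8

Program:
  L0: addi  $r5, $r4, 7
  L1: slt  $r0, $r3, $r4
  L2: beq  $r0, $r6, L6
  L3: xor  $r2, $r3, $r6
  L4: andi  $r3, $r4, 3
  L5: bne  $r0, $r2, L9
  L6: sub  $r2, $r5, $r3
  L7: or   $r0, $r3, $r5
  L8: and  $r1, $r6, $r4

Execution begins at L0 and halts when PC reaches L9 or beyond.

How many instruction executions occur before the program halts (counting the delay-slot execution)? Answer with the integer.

PC=0  addi  $r5, $r4, 7      | $r0=0 $r1=15 $r2=6 $r3=1 $r4=14 $r5=21 $r6=8
PC=1  slt  $r0, $r3, $r4     | $r0=0 $r1=15 $r2=6 $r3=1 $r4=14 $r5=21 $r6=8
PC=2  beq  $r0, $r6, L6      | $r0=0 $r1=15 $r2=6 $r3=1 $r4=14 $r5=21 $r6=8  [not taken]
PC=3  xor  $r2, $r3, $r6     | $r0=0 $r1=15 $r2=9 $r3=1 $r4=14 $r5=21 $r6=8
PC=4  andi  $r3, $r4, 3      | $r0=0 $r1=15 $r2=9 $r3=2 $r4=14 $r5=21 $r6=8
PC=5  bne  $r0, $r2, L9      | $r0=0 $r1=15 $r2=9 $r3=2 $r4=14 $r5=21 $r6=8  [TAKEN]
PC=6  sub  $r2, $r5, $r3     | $r0=0 $r1=15 $r2=19 $r3=2 $r4=14 $r5=21 $r6=8

7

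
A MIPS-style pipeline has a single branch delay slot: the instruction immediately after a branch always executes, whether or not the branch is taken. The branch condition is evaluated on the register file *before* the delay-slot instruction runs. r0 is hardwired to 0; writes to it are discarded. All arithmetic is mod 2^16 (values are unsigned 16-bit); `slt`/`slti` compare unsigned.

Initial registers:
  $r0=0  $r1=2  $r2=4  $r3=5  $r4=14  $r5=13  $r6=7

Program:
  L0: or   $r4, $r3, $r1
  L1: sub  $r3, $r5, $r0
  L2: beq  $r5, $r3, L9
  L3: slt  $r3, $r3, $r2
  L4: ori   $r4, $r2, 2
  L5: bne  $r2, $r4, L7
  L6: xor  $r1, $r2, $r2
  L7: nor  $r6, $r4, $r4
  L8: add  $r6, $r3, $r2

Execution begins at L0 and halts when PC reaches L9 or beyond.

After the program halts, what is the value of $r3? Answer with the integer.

#0 or   $r4, $r3, $r1 ; 0/2/4/5/7/13/7
#1 sub  $r3, $r5, $r0 ; 0/2/4/13/7/13/7
#2 beq  $r5, $r3, L9 ; 0/2/4/13/7/13/7 ; →target
#3 slt  $r3, $r3, $r2 ; 0/2/4/0/7/13/7

0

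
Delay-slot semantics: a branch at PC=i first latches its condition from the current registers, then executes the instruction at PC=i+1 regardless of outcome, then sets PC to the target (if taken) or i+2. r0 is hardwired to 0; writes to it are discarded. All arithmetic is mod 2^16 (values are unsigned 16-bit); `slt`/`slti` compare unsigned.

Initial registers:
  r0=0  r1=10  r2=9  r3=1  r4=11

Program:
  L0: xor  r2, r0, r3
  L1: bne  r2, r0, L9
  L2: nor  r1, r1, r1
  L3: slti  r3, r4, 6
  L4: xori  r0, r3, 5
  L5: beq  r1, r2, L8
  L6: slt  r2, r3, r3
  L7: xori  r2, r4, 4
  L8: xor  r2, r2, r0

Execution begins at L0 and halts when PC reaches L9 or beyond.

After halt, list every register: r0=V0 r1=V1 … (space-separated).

  step pc=0: xor  r2, r0, r3  regs=(0,10,1,1,11)
  step pc=1: bne  r2, r0, L9  cond=T  regs=(0,10,1,1,11)
  step pc=2: nor  r1, r1, r1  regs=(0,65525,1,1,11)

r0=0 r1=65525 r2=1 r3=1 r4=11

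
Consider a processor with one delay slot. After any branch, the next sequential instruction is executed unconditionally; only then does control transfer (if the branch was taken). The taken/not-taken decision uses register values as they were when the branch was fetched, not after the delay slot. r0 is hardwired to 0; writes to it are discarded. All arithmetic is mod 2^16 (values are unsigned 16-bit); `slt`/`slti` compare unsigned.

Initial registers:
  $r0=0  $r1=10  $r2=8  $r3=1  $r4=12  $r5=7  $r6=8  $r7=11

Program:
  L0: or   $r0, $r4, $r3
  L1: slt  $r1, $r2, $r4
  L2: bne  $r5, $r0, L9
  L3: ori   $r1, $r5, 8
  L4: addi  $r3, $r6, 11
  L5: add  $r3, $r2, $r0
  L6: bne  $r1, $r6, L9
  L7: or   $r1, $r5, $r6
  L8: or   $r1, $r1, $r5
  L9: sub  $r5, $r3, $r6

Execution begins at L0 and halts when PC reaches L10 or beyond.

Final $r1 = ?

[0] or   $r0, $r4, $r3  →  {$r0:0, $r1:10, $r2:8, $r3:1, $r4:12, $r5:7, $r6:8, $r7:11}
[1] slt  $r1, $r2, $r4  →  {$r0:0, $r1:1, $r2:8, $r3:1, $r4:12, $r5:7, $r6:8, $r7:11}
[2] bne  $r5, $r0, L9  →  {$r0:0, $r1:1, $r2:8, $r3:1, $r4:12, $r5:7, $r6:8, $r7:11}  ⟨branch taken⟩
[3] ori   $r1, $r5, 8  →  {$r0:0, $r1:15, $r2:8, $r3:1, $r4:12, $r5:7, $r6:8, $r7:11}
[9] sub  $r5, $r3, $r6  →  {$r0:0, $r1:15, $r2:8, $r3:1, $r4:12, $r5:65529, $r6:8, $r7:11}

15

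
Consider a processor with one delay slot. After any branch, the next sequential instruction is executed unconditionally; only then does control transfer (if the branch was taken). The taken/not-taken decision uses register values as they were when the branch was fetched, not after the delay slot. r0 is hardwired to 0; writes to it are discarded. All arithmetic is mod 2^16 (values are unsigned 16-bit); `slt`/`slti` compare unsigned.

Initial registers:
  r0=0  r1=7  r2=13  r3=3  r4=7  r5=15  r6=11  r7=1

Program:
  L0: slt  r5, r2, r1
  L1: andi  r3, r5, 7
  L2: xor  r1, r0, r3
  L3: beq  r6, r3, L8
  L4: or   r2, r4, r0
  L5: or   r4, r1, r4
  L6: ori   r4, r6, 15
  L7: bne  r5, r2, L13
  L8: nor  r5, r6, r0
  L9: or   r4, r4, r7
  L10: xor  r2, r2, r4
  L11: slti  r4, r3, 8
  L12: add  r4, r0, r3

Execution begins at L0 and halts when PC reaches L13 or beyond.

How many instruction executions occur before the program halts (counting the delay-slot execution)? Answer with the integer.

PC=0  slt  r5, r2, r1        | r0=0 r1=7 r2=13 r3=3 r4=7 r5=0 r6=11 r7=1
PC=1  andi  r3, r5, 7        | r0=0 r1=7 r2=13 r3=0 r4=7 r5=0 r6=11 r7=1
PC=2  xor  r1, r0, r3        | r0=0 r1=0 r2=13 r3=0 r4=7 r5=0 r6=11 r7=1
PC=3  beq  r6, r3, L8        | r0=0 r1=0 r2=13 r3=0 r4=7 r5=0 r6=11 r7=1  [not taken]
PC=4  or   r2, r4, r0        | r0=0 r1=0 r2=7 r3=0 r4=7 r5=0 r6=11 r7=1
PC=5  or   r4, r1, r4        | r0=0 r1=0 r2=7 r3=0 r4=7 r5=0 r6=11 r7=1
PC=6  ori   r4, r6, 15       | r0=0 r1=0 r2=7 r3=0 r4=15 r5=0 r6=11 r7=1
PC=7  bne  r5, r2, L13       | r0=0 r1=0 r2=7 r3=0 r4=15 r5=0 r6=11 r7=1  [TAKEN]
PC=8  nor  r5, r6, r0        | r0=0 r1=0 r2=7 r3=0 r4=15 r5=65524 r6=11 r7=1

9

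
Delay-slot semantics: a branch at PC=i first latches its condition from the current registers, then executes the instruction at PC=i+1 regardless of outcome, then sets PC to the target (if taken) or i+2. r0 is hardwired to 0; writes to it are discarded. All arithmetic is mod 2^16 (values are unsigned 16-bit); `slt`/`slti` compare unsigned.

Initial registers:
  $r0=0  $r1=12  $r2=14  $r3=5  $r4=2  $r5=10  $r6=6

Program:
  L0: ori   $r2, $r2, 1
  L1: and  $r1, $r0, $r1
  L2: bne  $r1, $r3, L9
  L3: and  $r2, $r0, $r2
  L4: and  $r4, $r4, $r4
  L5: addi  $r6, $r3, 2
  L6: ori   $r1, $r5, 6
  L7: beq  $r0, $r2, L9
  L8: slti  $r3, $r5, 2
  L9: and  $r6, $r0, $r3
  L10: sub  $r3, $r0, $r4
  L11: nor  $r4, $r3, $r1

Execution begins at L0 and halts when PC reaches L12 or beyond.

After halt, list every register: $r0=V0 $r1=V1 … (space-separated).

[0] ori   $r2, $r2, 1  →  {$r0:0, $r1:12, $r2:15, $r3:5, $r4:2, $r5:10, $r6:6}
[1] and  $r1, $r0, $r1  →  {$r0:0, $r1:0, $r2:15, $r3:5, $r4:2, $r5:10, $r6:6}
[2] bne  $r1, $r3, L9  →  {$r0:0, $r1:0, $r2:15, $r3:5, $r4:2, $r5:10, $r6:6}  ⟨branch taken⟩
[3] and  $r2, $r0, $r2  →  {$r0:0, $r1:0, $r2:0, $r3:5, $r4:2, $r5:10, $r6:6}
[9] and  $r6, $r0, $r3  →  {$r0:0, $r1:0, $r2:0, $r3:5, $r4:2, $r5:10, $r6:0}
[10] sub  $r3, $r0, $r4  →  {$r0:0, $r1:0, $r2:0, $r3:65534, $r4:2, $r5:10, $r6:0}
[11] nor  $r4, $r3, $r1  →  {$r0:0, $r1:0, $r2:0, $r3:65534, $r4:1, $r5:10, $r6:0}

$r0=0 $r1=0 $r2=0 $r3=65534 $r4=1 $r5=10 $r6=0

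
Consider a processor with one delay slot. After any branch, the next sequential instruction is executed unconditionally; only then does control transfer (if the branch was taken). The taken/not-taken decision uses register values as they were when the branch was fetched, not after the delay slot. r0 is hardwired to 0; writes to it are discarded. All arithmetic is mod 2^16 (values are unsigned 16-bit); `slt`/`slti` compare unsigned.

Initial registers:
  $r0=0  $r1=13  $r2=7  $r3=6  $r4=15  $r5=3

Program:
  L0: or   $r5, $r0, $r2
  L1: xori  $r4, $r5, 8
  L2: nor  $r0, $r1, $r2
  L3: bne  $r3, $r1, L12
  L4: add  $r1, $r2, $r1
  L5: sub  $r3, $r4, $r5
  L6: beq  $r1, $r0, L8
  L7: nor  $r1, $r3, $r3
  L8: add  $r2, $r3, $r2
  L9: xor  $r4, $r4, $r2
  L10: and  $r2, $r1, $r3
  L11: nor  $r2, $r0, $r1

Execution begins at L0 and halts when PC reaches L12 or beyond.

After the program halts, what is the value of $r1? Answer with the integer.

20

  step pc=0: or   $r5, $r0, $r2  regs=(0,13,7,6,15,7)
  step pc=1: xori  $r4, $r5, 8  regs=(0,13,7,6,15,7)
  step pc=2: nor  $r0, $r1, $r2  regs=(0,13,7,6,15,7)
  step pc=3: bne  $r3, $r1, L12  cond=T  regs=(0,13,7,6,15,7)
  step pc=4: add  $r1, $r2, $r1  regs=(0,20,7,6,15,7)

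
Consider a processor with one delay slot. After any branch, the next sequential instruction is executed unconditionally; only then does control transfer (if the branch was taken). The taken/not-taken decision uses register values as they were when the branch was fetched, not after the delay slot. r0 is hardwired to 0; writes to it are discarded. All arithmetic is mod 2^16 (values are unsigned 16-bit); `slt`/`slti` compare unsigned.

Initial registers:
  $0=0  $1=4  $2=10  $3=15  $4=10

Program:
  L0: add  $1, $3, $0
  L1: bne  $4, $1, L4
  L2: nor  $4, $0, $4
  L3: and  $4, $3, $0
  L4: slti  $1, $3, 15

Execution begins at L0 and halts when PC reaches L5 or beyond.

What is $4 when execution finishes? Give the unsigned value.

PC=0  add  $1, $3, $0        | $0=0 $1=15 $2=10 $3=15 $4=10
PC=1  bne  $4, $1, L4        | $0=0 $1=15 $2=10 $3=15 $4=10  [TAKEN]
PC=2  nor  $4, $0, $4        | $0=0 $1=15 $2=10 $3=15 $4=65525
PC=4  slti  $1, $3, 15       | $0=0 $1=0 $2=10 $3=15 $4=65525

65525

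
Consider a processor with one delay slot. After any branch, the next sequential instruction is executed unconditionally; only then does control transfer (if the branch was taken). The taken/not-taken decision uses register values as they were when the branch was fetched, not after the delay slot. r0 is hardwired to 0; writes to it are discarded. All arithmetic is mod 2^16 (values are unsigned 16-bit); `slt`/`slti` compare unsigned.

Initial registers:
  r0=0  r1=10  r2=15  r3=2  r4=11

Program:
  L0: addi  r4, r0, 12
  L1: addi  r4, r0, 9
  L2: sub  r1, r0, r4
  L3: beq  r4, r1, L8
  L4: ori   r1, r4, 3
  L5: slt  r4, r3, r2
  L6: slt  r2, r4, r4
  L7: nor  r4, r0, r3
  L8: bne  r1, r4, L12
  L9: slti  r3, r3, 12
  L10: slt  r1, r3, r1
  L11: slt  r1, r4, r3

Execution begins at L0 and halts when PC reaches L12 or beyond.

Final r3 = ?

PC=0  addi  r4, r0, 12       | r0=0 r1=10 r2=15 r3=2 r4=12
PC=1  addi  r4, r0, 9        | r0=0 r1=10 r2=15 r3=2 r4=9
PC=2  sub  r1, r0, r4        | r0=0 r1=65527 r2=15 r3=2 r4=9
PC=3  beq  r4, r1, L8        | r0=0 r1=65527 r2=15 r3=2 r4=9  [not taken]
PC=4  ori   r1, r4, 3        | r0=0 r1=11 r2=15 r3=2 r4=9
PC=5  slt  r4, r3, r2        | r0=0 r1=11 r2=15 r3=2 r4=1
PC=6  slt  r2, r4, r4        | r0=0 r1=11 r2=0 r3=2 r4=1
PC=7  nor  r4, r0, r3        | r0=0 r1=11 r2=0 r3=2 r4=65533
PC=8  bne  r1, r4, L12       | r0=0 r1=11 r2=0 r3=2 r4=65533  [TAKEN]
PC=9  slti  r3, r3, 12       | r0=0 r1=11 r2=0 r3=1 r4=65533

1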